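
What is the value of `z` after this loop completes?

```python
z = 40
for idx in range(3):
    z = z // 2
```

Halve 3 times: 40 // 2^3 = 5
`z` takes the values: 40 → 20 → 10 → 5

Answer: 5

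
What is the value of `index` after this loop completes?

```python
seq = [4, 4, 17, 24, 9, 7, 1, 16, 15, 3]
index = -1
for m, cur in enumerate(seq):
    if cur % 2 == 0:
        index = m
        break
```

First even number index in [4, 4, 17, 24, 9, 7, 1, 16, 15, 3]
`index` takes the values: -1 → 0

Answer: 0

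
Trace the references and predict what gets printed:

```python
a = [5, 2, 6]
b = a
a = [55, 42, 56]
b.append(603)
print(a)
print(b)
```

Key concept: rebinding vs mutation: a is rebound to a new list, b still points at the original.
Step by step:
`a = [5, 2, 6]` → a = [5, 2, 6]
`b = a` → b = [5, 2, 6] (same object as a)
`a = [55, 42, 56]` → a = [55, 42, 56]
`b.append(603)` → b = [5, 2, 6, 603]
`print(a)` → prints [55, 42, 56]
`print(b)` → prints [5, 2, 6, 603]

Answer:
[55, 42, 56]
[5, 2, 6, 603]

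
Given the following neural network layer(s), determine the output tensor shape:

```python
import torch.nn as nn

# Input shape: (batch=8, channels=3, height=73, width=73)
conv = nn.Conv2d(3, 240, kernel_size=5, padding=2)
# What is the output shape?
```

Input: (8, 3, 73, 73) -> Output: (8, 240, 73, 73)

Answer: (8, 240, 73, 73)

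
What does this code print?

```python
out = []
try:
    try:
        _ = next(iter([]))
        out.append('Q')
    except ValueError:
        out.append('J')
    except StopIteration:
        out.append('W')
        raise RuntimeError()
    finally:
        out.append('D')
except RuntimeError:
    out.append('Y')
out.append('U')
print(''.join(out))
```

Execution trace: 'W' (except StopIteration) → 'D' (finally) → 'Y' (outer except RuntimeError) → 'U' (after the try/except). Output: WDYU

Answer: WDYU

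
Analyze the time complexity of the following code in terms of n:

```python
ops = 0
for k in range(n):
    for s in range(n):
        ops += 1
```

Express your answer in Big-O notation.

Each loop level contributes: n × n. Multiplying the contributions gives O(n^2).

Answer: O(n^2)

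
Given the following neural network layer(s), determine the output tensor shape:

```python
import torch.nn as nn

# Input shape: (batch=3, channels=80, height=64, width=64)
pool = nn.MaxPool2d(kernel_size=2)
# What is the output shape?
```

Input: (3, 80, 64, 64) -> Output: (3, 80, 32, 32)

Answer: (3, 80, 32, 32)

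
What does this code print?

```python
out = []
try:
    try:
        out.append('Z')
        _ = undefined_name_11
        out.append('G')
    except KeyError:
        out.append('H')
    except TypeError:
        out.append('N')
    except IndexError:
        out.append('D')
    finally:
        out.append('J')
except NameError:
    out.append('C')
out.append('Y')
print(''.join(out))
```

Execution trace: 'Z' (inner try body) → 'J' (inner finally) → 'C' (outer except NameError) → 'Y' (after the try/except). Output: ZJCY

Answer: ZJCY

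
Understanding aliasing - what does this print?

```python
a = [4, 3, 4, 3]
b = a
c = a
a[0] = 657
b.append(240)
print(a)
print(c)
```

Key concept: multiple aliases.
Step by step:
`a = [4, 3, 4, 3]` → a = [4, 3, 4, 3]
`b = a` → b = [4, 3, 4, 3] (same object as a)
`c = a` → c = [4, 3, 4, 3] (same object as a, b)
`a[0] = 657` → a = [657, 3, 4, 3] (same object as b, c); b = [657, 3, 4, 3] (same object as a, c); c = [657, 3, 4, 3] (same object as a, b)
`b.append(240)` → a = [657, 3, 4, 3, 240] (same object as b, c); b = [657, 3, 4, 3, 240] (same object as a, c); c = [657, 3, 4, 3, 240] (same object as a, b)
`print(a)` → prints [657, 3, 4, 3, 240]
`print(c)` → prints [657, 3, 4, 3, 240]

Answer:
[657, 3, 4, 3, 240]
[657, 3, 4, 3, 240]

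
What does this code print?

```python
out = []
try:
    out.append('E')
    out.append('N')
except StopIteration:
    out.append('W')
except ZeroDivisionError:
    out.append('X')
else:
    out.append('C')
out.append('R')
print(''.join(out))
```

Execution trace: 'E' (try body) → 'N' (try body, no exception) → 'C' (else) → 'R' (after the try/except). Output: ENCR

Answer: ENCR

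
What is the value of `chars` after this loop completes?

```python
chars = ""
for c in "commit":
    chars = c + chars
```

Reverse 'commit'
`chars` takes the values: "" → "c" → "oc" → "moc" → "mmoc" → "immoc" → "timmoc"

Answer: "timmoc"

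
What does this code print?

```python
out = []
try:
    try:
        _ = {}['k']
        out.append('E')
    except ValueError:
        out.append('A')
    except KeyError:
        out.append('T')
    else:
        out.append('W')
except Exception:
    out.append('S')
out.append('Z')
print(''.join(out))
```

Execution trace: 'T' (inner except KeyError) → 'Z' (after the try/except). Output: TZ

Answer: TZ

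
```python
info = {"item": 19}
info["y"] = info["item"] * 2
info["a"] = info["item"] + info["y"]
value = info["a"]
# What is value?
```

Trace:
`info = {"item": 19}` → info = {'item': 19}
`info["y"] = info["item"] * 2` → info = {'item': 19, 'y': 38}
`info["a"] = info["item"] + info["y"]` → info = {'item': 19, 'y': 38, 'a': 57}
`value = info["a"]` → value = 57
So value = 57

Answer: 57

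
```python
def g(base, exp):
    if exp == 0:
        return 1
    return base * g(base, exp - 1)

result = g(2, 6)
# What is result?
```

g(2, 6) = 2 * 2 * 2 * 2 * 2 * 2 = 64

Answer: 64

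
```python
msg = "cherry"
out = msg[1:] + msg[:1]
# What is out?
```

Trace:
`msg = "cherry"` → msg = 'cherry'
`out = msg[1:] + msg[:1]` → out = 'herryc'
So out = 'herryc'

Answer: 'herryc'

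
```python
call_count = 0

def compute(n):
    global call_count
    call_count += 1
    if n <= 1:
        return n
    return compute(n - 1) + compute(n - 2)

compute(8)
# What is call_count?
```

Calls(n) = 1 + Calls(n-1) + Calls(n-2); Calls(0)=Calls(1)=1. For n=8 this gives 67.

Answer: 67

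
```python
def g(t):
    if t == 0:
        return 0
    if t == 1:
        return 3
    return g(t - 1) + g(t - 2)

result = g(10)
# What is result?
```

Build up from base cases: g(0)=0, g(1)=3, g(2)=3, g(3)=6, g(4)=9, g(5)=15, g(6)=24, ..., g(10)=165

Answer: 165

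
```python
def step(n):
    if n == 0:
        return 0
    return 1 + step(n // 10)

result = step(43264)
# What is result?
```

Count of digits of 43264: 5

Answer: 5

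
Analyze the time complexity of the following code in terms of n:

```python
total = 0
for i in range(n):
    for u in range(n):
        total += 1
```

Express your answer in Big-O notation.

Each loop level contributes: n × n. Multiplying the contributions gives O(n^2).

Answer: O(n^2)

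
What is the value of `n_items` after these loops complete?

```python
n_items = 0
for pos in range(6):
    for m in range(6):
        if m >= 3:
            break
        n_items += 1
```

Inner breaks at 3, outer runs 6 times
`n_items` takes the values: 0 → 1 → 2 → 3 → 4 → 5 → 6 → 7 → 8 → 9 → 10 → 11 → 12 → 13 → 14 → 15 → 16 → 17 → 18

Answer: 18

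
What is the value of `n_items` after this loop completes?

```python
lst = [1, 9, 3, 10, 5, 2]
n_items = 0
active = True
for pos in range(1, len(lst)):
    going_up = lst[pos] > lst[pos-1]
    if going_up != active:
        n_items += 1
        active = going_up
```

Count direction changes in [1, 9, 3, 10, 5, 2]
`n_items` takes the values: 0 → 1 → 2 → 3

Answer: 3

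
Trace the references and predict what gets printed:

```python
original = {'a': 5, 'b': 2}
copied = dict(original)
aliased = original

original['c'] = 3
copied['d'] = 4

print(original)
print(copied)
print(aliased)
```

Key concept: dict() creates copy, assignment creates alias.
Step by step:
`original = {'a': 5, 'b': 2}` → original = {'a': 5, 'b': 2}
`copied = dict(original)` → copied = {'a': 5, 'b': 2}
`aliased = original` → aliased = {'a': 5, 'b': 2} (same object as original)
`original['c'] = 3` → original = {'a': 5, 'b': 2, 'c': 3} (same object as aliased); aliased = {'a': 5, 'b': 2, 'c': 3} (same object as original)
`copied['d'] = 4` → copied = {'a': 5, 'b': 2, 'd': 4}
`print(original)` → prints {'a': 5, 'b': 2, 'c': 3}
`print(copied)` → prints {'a': 5, 'b': 2, 'd': 4}
`print(aliased)` → prints {'a': 5, 'b': 2, 'c': 3}

Answer:
{'a': 5, 'b': 2, 'c': 3}
{'a': 5, 'b': 2, 'd': 4}
{'a': 5, 'b': 2, 'c': 3}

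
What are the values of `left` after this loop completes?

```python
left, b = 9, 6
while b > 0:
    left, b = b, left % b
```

GCD of 9 and 6
`left` takes the values: 9 → 6 → 3

Answer: 3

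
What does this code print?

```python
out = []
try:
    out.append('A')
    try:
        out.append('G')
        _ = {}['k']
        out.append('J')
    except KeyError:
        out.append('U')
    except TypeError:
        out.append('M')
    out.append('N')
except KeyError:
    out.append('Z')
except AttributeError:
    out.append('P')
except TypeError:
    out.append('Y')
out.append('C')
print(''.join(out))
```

Execution trace: 'A' (try body) → 'G' (inner try body) → 'U' (inner except KeyError) → 'N' (try body, no exception) → 'C' (after the try/except). Output: AGUNC

Answer: AGUNC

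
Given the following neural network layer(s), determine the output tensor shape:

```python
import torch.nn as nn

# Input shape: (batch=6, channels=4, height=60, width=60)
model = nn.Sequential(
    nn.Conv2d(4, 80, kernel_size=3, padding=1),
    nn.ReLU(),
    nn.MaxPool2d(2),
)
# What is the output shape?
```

Input: (6, 4, 60, 60) -> after Conv2d: (6, 80, 60, 60) -> after ReLU: (6, 80, 60, 60) -> Output: (6, 80, 30, 30)

Answer: (6, 80, 30, 30)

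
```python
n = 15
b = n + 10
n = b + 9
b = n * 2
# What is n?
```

Trace:
`n = 15` → n = 15
`b = n + 10` → b = 25
`n = b + 9` → n = 34
`b = n * 2` → b = 68
So n = 34

Answer: 34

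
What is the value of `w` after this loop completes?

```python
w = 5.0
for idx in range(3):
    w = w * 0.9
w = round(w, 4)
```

Exponential decay: 5.0 * 0.9^3
`w` takes the values: 5.0 → 4.5 → 4.05 → 3.645

Answer: 3.645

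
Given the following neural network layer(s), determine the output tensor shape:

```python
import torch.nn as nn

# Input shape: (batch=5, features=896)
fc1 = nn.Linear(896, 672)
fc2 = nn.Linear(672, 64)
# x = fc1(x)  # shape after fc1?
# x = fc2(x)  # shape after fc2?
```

Input: (5, 896) -> after fc1: (5, 672) -> Output: (5, 64)

Answer: (5, 64)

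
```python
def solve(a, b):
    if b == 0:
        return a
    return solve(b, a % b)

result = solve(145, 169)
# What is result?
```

solve(145, 169) -> solve(169, 145) -> solve(145, 24) -> solve(24, 1) -> solve(1, 0) -> 1

Answer: 1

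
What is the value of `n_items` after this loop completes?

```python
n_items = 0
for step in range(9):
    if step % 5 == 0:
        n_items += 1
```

Count numbers divisible by 5 in range(9)
`n_items` takes the values: 0 → 1 → 2

Answer: 2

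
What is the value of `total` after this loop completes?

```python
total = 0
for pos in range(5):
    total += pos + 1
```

Start at 0, add 1 to 5 = 15
`total` takes the values: 0 → 1 → 3 → 6 → 10 → 15

Answer: 15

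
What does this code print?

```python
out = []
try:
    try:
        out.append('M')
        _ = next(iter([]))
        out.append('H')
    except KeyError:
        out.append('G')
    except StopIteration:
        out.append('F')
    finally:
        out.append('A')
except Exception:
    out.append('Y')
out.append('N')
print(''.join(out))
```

Execution trace: 'M' (inner try body) → 'F' (inner except StopIteration) → 'A' (inner finally) → 'N' (after the try/except). Output: MFAN

Answer: MFAN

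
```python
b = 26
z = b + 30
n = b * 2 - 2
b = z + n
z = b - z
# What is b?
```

Trace:
`b = 26` → b = 26
`z = b + 30` → z = 56
`n = b * 2 - 2` → n = 50
`b = z + n` → b = 106
`z = b - z` → z = 50
So b = 106

Answer: 106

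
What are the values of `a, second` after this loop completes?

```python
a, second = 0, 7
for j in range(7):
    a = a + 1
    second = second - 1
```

a goes 0→7, second goes 7→0
`a, second` takes the values: (0, 7) → (1, 7) → (1, 6) → (2, 6) → (2, 5) → (3, 5) → (3, 4) → (4, 4) → (4, 3) → (5, 3) → (5, 2) → (6, 2) → (6, 1) → (7, 1) → (7, 0)

Answer: 7, 0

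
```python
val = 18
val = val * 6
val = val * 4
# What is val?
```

Trace:
`val = 18` → val = 18
`val = val * 6` → val = 108
`val = val * 4` → val = 432
So val = 432

Answer: 432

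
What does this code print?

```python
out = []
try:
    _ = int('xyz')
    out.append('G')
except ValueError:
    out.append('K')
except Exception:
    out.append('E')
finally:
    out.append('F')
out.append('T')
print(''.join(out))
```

Execution trace: 'K' (except ValueError) → 'F' (finally) → 'T' (after the try/except). Output: KFT

Answer: KFT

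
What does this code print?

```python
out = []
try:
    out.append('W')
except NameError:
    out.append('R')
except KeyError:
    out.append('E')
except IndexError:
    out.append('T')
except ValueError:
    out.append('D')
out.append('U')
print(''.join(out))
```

Execution trace: 'W' (try body, no exception) → 'U' (after the try/except). Output: WU

Answer: WU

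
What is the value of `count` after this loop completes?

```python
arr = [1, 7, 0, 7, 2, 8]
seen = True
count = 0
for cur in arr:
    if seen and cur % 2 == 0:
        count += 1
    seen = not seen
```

Count even values at even positions
`count` takes the values: 0 → 1 → 2

Answer: 2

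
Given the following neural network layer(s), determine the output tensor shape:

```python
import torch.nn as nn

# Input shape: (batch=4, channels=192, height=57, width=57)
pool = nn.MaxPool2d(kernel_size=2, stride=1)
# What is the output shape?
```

Input: (4, 192, 57, 57) -> Output: (4, 192, 56, 56)

Answer: (4, 192, 56, 56)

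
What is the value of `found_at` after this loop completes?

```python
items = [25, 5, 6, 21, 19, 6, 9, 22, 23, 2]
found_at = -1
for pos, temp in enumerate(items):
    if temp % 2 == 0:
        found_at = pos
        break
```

First even number index in [25, 5, 6, 21, 19, 6, 9, 22, 23, 2]
`found_at` takes the values: -1 → 2

Answer: 2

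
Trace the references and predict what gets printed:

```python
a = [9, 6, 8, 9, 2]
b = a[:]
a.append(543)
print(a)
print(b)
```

Key concept: slice [:] creates copy.
Step by step:
`a = [9, 6, 8, 9, 2]` → a = [9, 6, 8, 9, 2]
`b = a[:]` → b = [9, 6, 8, 9, 2]
`a.append(543)` → a = [9, 6, 8, 9, 2, 543]
`print(a)` → prints [9, 6, 8, 9, 2, 543]
`print(b)` → prints [9, 6, 8, 9, 2]

Answer:
[9, 6, 8, 9, 2, 543]
[9, 6, 8, 9, 2]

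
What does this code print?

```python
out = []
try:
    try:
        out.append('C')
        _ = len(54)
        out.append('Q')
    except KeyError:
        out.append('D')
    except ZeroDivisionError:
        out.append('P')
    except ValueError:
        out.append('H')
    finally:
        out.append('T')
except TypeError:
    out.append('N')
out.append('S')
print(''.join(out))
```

Execution trace: 'C' (try body) → 'T' (finally) → 'N' (outer except TypeError) → 'S' (after the try/except). Output: CTNS

Answer: CTNS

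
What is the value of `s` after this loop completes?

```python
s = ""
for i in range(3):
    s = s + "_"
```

Repeat '_' 3 times
`s` takes the values: "" → "_" → "__" → "___"

Answer: "___"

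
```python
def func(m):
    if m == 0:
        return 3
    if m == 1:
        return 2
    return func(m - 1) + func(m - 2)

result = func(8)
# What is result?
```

Build up from base cases: func(0)=3, func(1)=2, func(2)=5, func(3)=7, func(4)=12, func(5)=19, func(6)=31, ..., func(8)=81

Answer: 81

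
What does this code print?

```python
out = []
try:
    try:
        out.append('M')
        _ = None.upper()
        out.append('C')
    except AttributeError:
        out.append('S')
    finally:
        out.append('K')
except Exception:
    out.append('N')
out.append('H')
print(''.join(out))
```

Execution trace: 'M' (inner try body) → 'S' (inner except AttributeError) → 'K' (inner finally) → 'H' (after the try/except). Output: MSKH

Answer: MSKH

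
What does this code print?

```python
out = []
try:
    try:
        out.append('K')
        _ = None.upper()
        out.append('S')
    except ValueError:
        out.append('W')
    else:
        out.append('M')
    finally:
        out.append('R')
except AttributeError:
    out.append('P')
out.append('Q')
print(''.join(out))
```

Execution trace: 'K' (try body) → 'R' (finally) → 'P' (outer except AttributeError) → 'Q' (after the try/except). Output: KRPQ

Answer: KRPQ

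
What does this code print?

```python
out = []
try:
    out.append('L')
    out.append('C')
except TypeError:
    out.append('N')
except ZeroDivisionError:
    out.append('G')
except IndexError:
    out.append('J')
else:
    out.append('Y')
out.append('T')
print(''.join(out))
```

Execution trace: 'L' (try body) → 'C' (try body, no exception) → 'Y' (else) → 'T' (after the try/except). Output: LCYT

Answer: LCYT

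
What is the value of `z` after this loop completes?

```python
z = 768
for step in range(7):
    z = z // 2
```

Halve 7 times: 768 // 2^7 = 6
`z` takes the values: 768 → 384 → 192 → 96 → 48 → 24 → 12 → 6

Answer: 6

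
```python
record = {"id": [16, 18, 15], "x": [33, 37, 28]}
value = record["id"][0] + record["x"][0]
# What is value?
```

Trace:
`record = {"id": [16, 18, 15], "x": [33, 37, 28]}` → record = {'id': [16, 18, 15], 'x': [33, 37, 28]}
`value = record["id"][0] + record["x"][0]` → value = 49
So value = 49

Answer: 49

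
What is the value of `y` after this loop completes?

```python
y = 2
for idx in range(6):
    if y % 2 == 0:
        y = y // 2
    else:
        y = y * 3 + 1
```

Collatz-style transformation from 2
`y` takes the values: 2 → 1 → 4 → 2 → 1 → 4 → 2

Answer: 2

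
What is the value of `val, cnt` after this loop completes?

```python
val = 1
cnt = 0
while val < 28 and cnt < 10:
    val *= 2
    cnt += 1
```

Double until >= 28 or 10 iterations
`val, cnt` takes the values: (1, 0) → (2, 0) → (2, 1) → (4, 1) → (4, 2) → (8, 2) → (8, 3) → (16, 3) → (16, 4) → (32, 4) → (32, 5)

Answer: 32, 5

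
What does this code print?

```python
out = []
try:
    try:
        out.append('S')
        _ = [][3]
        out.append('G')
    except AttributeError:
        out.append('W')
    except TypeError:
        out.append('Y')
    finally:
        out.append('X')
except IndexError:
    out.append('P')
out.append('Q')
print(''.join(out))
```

Execution trace: 'S' (inner try body) → 'X' (inner finally) → 'P' (outer except IndexError) → 'Q' (after the try/except). Output: SXPQ

Answer: SXPQ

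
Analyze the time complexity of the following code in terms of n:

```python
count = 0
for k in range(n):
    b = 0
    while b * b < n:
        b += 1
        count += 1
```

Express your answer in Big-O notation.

Each loop level contributes: n × √n. Multiplying the contributions gives O(n√n).

Answer: O(n√n)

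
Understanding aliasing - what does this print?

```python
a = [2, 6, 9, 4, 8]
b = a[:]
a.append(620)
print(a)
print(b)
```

Key concept: slice [:] creates copy.
Step by step:
`a = [2, 6, 9, 4, 8]` → a = [2, 6, 9, 4, 8]
`b = a[:]` → b = [2, 6, 9, 4, 8]
`a.append(620)` → a = [2, 6, 9, 4, 8, 620]
`print(a)` → prints [2, 6, 9, 4, 8, 620]
`print(b)` → prints [2, 6, 9, 4, 8]

Answer:
[2, 6, 9, 4, 8, 620]
[2, 6, 9, 4, 8]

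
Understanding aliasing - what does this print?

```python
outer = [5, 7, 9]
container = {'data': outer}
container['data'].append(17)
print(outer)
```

Key concept: dict holds reference to list.
Step by step:
`outer = [5, 7, 9]` → outer = [5, 7, 9]
`container = {'data': outer}` → container = {'data': [5, 7, 9]}
`container['data'].append(17)` → outer = [5, 7, 9, 17]; container = {'data': [5, 7, 9, 17]}
`print(outer)` → prints [5, 7, 9, 17]

Answer: [5, 7, 9, 17]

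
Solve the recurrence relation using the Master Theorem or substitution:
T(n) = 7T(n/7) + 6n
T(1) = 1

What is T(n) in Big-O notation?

By Master Theorem: a=7, b=7, f(n)=6n. Since log_7(7) = 1 and f(n) = Θ(n^1), Case 2 applies. T(n) = O(n log n).

Answer: O(n log n)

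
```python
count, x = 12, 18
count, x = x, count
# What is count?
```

Trace:
`count, x = 12, 18` → count = 12; x = 18
`count, x = x, count` → count = 18; x = 12
So count = 18

Answer: 18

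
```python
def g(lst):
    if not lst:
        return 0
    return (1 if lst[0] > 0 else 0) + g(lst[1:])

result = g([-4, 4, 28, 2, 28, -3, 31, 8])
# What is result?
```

Count of positive elements in [-4, 4, 28, 2, 28, -3, 31, 8] = 6

Answer: 6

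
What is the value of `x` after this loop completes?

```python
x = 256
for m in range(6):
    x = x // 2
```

Halve 6 times: 256 // 2^6 = 4
`x` takes the values: 256 → 128 → 64 → 32 → 16 → 8 → 4

Answer: 4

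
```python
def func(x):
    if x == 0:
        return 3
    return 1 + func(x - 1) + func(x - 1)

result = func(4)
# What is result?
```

func(x) = 1 + 2·func(x-1), func(0)=3. Closed form: (3+1)·2^4 - 1 = 63.

Answer: 63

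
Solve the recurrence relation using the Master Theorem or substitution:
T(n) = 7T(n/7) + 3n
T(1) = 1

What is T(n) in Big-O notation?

By Master Theorem: a=7, b=7, f(n)=3n. Since log_7(7) = 1 and f(n) = Θ(n^1), Case 2 applies. T(n) = O(n log n).

Answer: O(n log n)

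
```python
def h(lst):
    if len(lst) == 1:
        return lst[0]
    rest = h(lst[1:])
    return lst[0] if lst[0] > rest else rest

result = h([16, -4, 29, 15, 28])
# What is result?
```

Recursive max over [16, -4, 29, 15, 28] = 29

Answer: 29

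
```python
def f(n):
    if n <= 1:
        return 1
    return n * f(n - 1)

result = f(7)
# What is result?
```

f(7) = 7 * 6 * 5 * 4 * 3 * 2 * 1 = 5040

Answer: 5040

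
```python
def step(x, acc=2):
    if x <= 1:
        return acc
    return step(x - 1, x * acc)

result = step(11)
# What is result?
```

Accumulator trace (n, acc): (11, 2) -> (10, 22) -> (9, 220) -> (8, 1980) -> (7, 15840) -> (6, 110880) -> (5, 665280) -> (4, 3326400) -> (3, 13305600) -> (2, 39916800) -> (1, 79833600) -> return 79833600

Answer: 79833600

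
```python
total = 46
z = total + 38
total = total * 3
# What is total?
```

Trace:
`total = 46` → total = 46
`z = total + 38` → z = 84
`total = total * 3` → total = 138
So total = 138

Answer: 138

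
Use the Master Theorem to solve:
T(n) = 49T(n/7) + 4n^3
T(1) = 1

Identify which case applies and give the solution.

a=49, b=7, f(n)=4n^3. log_7(49) = 2. Since c=3 > 2 and the regularity condition holds (49(n/7)^3 = (49/7^3)n^3 with 49/7^3 < 1), Case 3 applies: T(n) = Θ(f(n)) = O(n^3).

Answer: O(n^3) - Case 3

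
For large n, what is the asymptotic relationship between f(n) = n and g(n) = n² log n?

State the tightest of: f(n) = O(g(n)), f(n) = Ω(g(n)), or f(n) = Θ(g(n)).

n vs n² log n: f(n) = O(g(n)) but not Ω(g(n)) — n² log n grows strictly faster than n.

Answer: f(n) = O(g(n)) but not Ω(g(n)) — n² log n grows strictly faster than n.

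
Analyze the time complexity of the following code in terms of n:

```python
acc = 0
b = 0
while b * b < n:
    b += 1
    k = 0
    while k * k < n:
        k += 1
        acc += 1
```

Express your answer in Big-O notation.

Each loop level contributes: √n × √n. Multiplying the contributions gives O(n).

Answer: O(n)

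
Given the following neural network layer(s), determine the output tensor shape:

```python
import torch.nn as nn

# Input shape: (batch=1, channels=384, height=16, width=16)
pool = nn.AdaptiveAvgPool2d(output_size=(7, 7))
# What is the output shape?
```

Input: (1, 384, 16, 16) -> Output: (1, 384, 7, 7)

Answer: (1, 384, 7, 7)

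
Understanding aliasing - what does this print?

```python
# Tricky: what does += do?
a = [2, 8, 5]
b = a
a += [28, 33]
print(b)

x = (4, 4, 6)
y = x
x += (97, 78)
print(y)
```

Key concept: += behavior differs for mutable vs immutable.
Step by step:
`a = [2, 8, 5]` → a = [2, 8, 5]
`b = a` → b = [2, 8, 5] (same object as a)
`a += [28, 33]` → a = [2, 8, 5, 28, 33] (same object as b); b = [2, 8, 5, 28, 33] (same object as a)
`print(b)` → prints [2, 8, 5, 28, 33]
`x = (4, 4, 6)` → x = (4, 4, 6)
`y = x` → y = (4, 4, 6)
`x += (97, 78)` → x = (4, 4, 6, 97, 78)
`print(y)` → prints (4, 4, 6)

Answer:
[2, 8, 5, 28, 33]
(4, 4, 6)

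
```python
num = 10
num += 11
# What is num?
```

Trace:
`num = 10` → num = 10
`num += 11` → num = 21
So num = 21

Answer: 21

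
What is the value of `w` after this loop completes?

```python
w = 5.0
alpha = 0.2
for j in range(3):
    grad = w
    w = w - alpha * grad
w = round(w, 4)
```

Gradient descent: w = 5.0 * (1 - 0.2)^3
`w` takes the values: 5.0 → 4.0 → 3.2 → 2.56

Answer: 2.56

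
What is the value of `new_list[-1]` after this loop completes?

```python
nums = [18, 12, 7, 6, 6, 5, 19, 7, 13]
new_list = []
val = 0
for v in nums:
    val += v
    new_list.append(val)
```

Cumulative sum ends at 93
`new_list` takes the values: [] → [18] → [18, 30] → [18, 30, 37] → [18, 30, 37, 43] → [18, 30, 37, 43, 49] → [18, 30, 37, 43, 49, 54] → [18, 30, 37, 43, 49, 54, 73] → [18, 30, 37, 43, 49, 54, 73, 80] → [18, 30, 37, 43, 49, 54, 73, 80, 93]
So `new_list[-1]` = 93

Answer: 93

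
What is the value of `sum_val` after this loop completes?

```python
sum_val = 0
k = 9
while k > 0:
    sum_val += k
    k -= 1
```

Sum 9 down to 1
`sum_val` takes the values: 0 → 9 → 17 → 24 → 30 → 35 → 39 → 42 → 44 → 45

Answer: 45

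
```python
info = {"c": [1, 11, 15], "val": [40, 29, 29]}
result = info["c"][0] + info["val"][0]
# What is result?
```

Trace:
`info = {"c": [1, 11, 15], "val": [40, 29, 29]}` → info = {'c': [1, 11, 15], 'val': [40, 29, 29]}
`result = info["c"][0] + info["val"][0]` → result = 41
So result = 41

Answer: 41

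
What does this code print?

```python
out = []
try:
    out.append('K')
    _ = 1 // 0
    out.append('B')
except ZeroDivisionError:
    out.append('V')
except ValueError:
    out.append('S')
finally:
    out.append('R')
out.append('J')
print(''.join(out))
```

Execution trace: 'K' (try body) → 'V' (except ZeroDivisionError) → 'R' (finally) → 'J' (after the try/except). Output: KVRJ

Answer: KVRJ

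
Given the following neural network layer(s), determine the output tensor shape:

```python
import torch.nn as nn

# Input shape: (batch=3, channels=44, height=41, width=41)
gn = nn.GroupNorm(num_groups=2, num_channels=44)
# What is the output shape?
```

Input: (3, 44, 41, 41) -> Output: (3, 44, 41, 41)

Answer: (3, 44, 41, 41)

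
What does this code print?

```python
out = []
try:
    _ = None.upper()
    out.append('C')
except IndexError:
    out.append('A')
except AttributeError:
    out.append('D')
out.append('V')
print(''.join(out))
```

Execution trace: 'D' (except AttributeError) → 'V' (after the try/except). Output: DV

Answer: DV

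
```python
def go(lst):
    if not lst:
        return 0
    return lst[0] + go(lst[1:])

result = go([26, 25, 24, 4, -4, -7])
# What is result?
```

26 + 25 + 24 + 4 + (-4) + (-7) + 0 = 68

Answer: 68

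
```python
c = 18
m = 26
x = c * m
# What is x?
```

Trace:
`c = 18` → c = 18
`m = 26` → m = 26
`x = c * m` → x = 468
So x = 468

Answer: 468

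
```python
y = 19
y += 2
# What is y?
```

Trace:
`y = 19` → y = 19
`y += 2` → y = 21
So y = 21

Answer: 21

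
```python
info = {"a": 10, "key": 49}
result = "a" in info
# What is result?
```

Trace:
`info = {"a": 10, "key": 49}` → info = {'a': 10, 'key': 49}
`result = "a" in info` → result = True
So result = True

Answer: True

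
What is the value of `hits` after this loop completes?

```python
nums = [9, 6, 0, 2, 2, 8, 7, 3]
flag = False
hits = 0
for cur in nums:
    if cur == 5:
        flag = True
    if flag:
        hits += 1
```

Count elements after first 5 in [9, 6, 0, 2, 2, 8, 7, 3]
`hits` takes the values: 0

Answer: 0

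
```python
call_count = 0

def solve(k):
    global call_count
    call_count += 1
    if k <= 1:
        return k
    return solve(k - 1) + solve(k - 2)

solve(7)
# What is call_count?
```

Calls(k) = 1 + Calls(k-1) + Calls(k-2); Calls(0)=Calls(1)=1. For k=7 this gives 41.

Answer: 41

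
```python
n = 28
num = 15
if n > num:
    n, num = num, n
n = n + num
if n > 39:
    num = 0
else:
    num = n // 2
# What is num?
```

Trace:
`n = 28` → n = 28
`num = 15` → num = 15
`if n > num: ...` → n > num is True → n = 15; num = 28
`n = n + num` → n = 43
`if n > 39: ...` → n > 39 is True → num = 0
So num = 0

Answer: 0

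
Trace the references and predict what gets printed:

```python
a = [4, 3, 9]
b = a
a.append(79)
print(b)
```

Key concept: basic list aliasing.
Step by step:
`a = [4, 3, 9]` → a = [4, 3, 9]
`b = a` → b = [4, 3, 9] (same object as a)
`a.append(79)` → a = [4, 3, 9, 79] (same object as b); b = [4, 3, 9, 79] (same object as a)
`print(b)` → prints [4, 3, 9, 79]

Answer: [4, 3, 9, 79]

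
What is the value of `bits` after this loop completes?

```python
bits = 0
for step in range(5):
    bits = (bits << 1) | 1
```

Build 5 consecutive 1-bits: 0b11111
`bits` takes the values: 0 → 1 → 3 → 7 → 15 → 31

Answer: 31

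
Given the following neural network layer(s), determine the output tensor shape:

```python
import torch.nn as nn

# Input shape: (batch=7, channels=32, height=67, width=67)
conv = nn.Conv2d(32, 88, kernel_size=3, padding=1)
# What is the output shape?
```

Input: (7, 32, 67, 67) -> Output: (7, 88, 67, 67)

Answer: (7, 88, 67, 67)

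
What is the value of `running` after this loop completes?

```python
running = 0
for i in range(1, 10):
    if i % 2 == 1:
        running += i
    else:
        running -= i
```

Add odd, subtract even
`running` takes the values: 0 → 1 → -1 → 2 → -2 → 3 → -3 → 4 → -4 → 5

Answer: 5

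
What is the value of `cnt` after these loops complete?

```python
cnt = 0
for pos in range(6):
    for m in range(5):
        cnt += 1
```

6 * 5 = 30
`cnt` takes the values: 0 → 1 → 2 → 3 → 4 → 5 → 6 → 7 → 8 → 9 → 10 → 11 → 12 → 13 → 14 → 15 → 16 → 17 → 18 → 19 → 20 → 21 → 22 → 23 → 24 → 25 → 26 → 27 → 28 → 29 → 30

Answer: 30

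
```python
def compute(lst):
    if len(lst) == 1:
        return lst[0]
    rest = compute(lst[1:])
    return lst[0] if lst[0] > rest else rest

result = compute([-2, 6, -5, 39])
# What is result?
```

Recursive max over [-2, 6, -5, 39] = 39

Answer: 39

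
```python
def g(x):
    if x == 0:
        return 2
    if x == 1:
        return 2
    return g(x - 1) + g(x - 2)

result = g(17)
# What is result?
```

Build up from base cases: g(0)=2, g(1)=2, g(2)=4, g(3)=6, g(4)=10, g(5)=16, g(6)=26, ..., g(17)=5168

Answer: 5168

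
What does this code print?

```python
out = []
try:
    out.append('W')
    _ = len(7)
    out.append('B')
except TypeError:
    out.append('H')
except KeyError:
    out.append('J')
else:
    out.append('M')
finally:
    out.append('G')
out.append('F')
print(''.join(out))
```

Execution trace: 'W' (try body) → 'H' (except TypeError) → 'G' (finally) → 'F' (after the try/except). Output: WHGF

Answer: WHGF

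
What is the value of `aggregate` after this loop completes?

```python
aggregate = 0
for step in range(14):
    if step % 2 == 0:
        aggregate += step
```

Sum of even numbers 0 to 13
`aggregate` takes the values: 0 → 2 → 6 → 12 → 20 → 30 → 42

Answer: 42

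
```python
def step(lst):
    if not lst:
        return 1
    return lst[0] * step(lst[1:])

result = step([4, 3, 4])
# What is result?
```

Product over [4, 3, 4] = 4 * 3 * 4 = 48

Answer: 48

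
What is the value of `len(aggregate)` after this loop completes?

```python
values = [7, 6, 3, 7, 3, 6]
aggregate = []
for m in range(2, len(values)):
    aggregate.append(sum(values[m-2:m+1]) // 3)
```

Number of 3-element averages
`aggregate` takes the values: [] → [5] → [5, 5] → [5, 5, 4] → [5, 5, 4, 5]
So `len(aggregate)` = 4

Answer: 4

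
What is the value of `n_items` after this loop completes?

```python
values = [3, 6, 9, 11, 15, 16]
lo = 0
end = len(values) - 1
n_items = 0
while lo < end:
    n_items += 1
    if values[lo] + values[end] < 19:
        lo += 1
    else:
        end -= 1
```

Steps to find pair summing to 19
`n_items` takes the values: 0 → 1 → 2 → 3 → 4 → 5

Answer: 5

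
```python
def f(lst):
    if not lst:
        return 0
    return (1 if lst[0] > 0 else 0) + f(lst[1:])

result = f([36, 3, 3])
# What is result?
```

Count of positive elements in [36, 3, 3] = 3

Answer: 3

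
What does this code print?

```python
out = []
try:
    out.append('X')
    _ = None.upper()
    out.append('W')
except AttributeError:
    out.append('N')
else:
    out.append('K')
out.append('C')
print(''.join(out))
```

Execution trace: 'X' (try body) → 'N' (except AttributeError) → 'C' (after the try/except). Output: XNC

Answer: XNC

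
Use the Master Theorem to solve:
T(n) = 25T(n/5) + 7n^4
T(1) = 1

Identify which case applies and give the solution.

a=25, b=5, f(n)=7n^4. log_5(25) = 2. Since c=4 > 2 and the regularity condition holds (25(n/5)^4 = (25/5^4)n^4 with 25/5^4 < 1), Case 3 applies: T(n) = Θ(f(n)) = O(n^4).

Answer: O(n^4) - Case 3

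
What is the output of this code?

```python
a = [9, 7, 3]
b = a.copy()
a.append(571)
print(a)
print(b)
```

Key concept: list.copy() creates independent copy.
Step by step:
`a = [9, 7, 3]` → a = [9, 7, 3]
`b = a.copy()` → b = [9, 7, 3]
`a.append(571)` → a = [9, 7, 3, 571]
`print(a)` → prints [9, 7, 3, 571]
`print(b)` → prints [9, 7, 3]

Answer:
[9, 7, 3, 571]
[9, 7, 3]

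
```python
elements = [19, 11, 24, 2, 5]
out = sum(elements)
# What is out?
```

Trace:
`elements = [19, 11, 24, 2, 5]` → elements = [19, 11, 24, 2, 5]
`out = sum(elements)` → out = 61
So out = 61

Answer: 61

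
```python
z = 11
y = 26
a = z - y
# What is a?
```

Trace:
`z = 11` → z = 11
`y = 26` → y = 26
`a = z - y` → a = -15
So a = -15

Answer: -15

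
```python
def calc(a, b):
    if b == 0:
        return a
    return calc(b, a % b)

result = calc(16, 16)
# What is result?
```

calc(16, 16) -> calc(16, 0) -> 16

Answer: 16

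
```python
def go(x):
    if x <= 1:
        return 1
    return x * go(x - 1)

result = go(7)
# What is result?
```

go(7) = 7 * 6 * 5 * 4 * 3 * 2 * 1 = 5040

Answer: 5040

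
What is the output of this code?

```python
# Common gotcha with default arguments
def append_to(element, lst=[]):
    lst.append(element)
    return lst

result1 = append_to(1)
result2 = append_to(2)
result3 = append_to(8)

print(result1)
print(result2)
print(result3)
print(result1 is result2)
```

Key concept: mutable default argument gotcha.
Step by step:
`result1 = append_to(1)` → result1 = [1]
`result2 = append_to(2)` → result1 = [1, 2] (same object as result2); result2 = [1, 2] (same object as result1)
`result3 = append_to(8)` → result1 = [1, 2, 8] (same object as result2, result3); result2 = [1, 2, 8] (same object as result1, result3); result3 = [1, 2, 8] (same object as result1, result2)
`print(result1)` → prints [1, 2, 8]
`print(result2)` → prints [1, 2, 8]
`print(result3)` → prints [1, 2, 8]
`print(result1 is result2)` → prints True

Answer:
[1, 2, 8]
[1, 2, 8]
[1, 2, 8]
True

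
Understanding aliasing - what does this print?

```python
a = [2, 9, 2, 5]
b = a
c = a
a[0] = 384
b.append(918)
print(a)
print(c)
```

Key concept: multiple aliases.
Step by step:
`a = [2, 9, 2, 5]` → a = [2, 9, 2, 5]
`b = a` → b = [2, 9, 2, 5] (same object as a)
`c = a` → c = [2, 9, 2, 5] (same object as a, b)
`a[0] = 384` → a = [384, 9, 2, 5] (same object as b, c); b = [384, 9, 2, 5] (same object as a, c); c = [384, 9, 2, 5] (same object as a, b)
`b.append(918)` → a = [384, 9, 2, 5, 918] (same object as b, c); b = [384, 9, 2, 5, 918] (same object as a, c); c = [384, 9, 2, 5, 918] (same object as a, b)
`print(a)` → prints [384, 9, 2, 5, 918]
`print(c)` → prints [384, 9, 2, 5, 918]

Answer:
[384, 9, 2, 5, 918]
[384, 9, 2, 5, 918]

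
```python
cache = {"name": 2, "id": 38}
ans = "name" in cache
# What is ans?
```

Trace:
`cache = {"name": 2, "id": 38}` → cache = {'name': 2, 'id': 38}
`ans = "name" in cache` → ans = True
So ans = True

Answer: True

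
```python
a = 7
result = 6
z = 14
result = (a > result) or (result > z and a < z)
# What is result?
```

Trace:
`a = 7` → a = 7
`result = 6` → result = 6
`z = 14` → z = 14
`result = (a > result) or (result > z and a < z)` → result = True
So result = True

Answer: True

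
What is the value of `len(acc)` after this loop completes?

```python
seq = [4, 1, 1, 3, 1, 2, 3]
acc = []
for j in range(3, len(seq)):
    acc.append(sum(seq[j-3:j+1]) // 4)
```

Number of 4-element averages
`acc` takes the values: [] → [2] → [2, 1] → [2, 1, 1] → [2, 1, 1, 2]
So `len(acc)` = 4

Answer: 4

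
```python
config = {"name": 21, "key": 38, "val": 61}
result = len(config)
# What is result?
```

Trace:
`config = {"name": 21, "key": 38, "val": 61}` → config = {'name': 21, 'key': 38, 'val': 61}
`result = len(config)` → result = 3
So result = 3

Answer: 3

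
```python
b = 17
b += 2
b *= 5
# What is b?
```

Trace:
`b = 17` → b = 17
`b += 2` → b = 19
`b *= 5` → b = 95
So b = 95

Answer: 95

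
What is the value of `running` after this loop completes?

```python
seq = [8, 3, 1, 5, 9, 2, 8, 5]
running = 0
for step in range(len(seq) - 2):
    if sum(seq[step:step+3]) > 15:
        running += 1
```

Count windows with sum > 15
`running` takes the values: 0 → 1 → 2

Answer: 2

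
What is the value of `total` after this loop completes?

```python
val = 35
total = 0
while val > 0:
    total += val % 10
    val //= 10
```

Sum digits of 35
`total` takes the values: 0 → 5 → 8

Answer: 8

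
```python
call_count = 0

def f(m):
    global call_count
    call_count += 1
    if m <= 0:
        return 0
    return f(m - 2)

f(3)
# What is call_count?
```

Linear recursion stepping by 2: 3 calls from m=3 down to ≤0.

Answer: 3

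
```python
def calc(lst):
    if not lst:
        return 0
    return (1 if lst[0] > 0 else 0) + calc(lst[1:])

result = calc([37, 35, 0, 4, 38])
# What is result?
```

Count of positive elements in [37, 35, 0, 4, 38] = 4

Answer: 4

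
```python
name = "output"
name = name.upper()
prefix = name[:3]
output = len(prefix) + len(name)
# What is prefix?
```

Trace:
`name = "output"` → name = 'output'
`name = name.upper()` → name = 'OUTPUT'
`prefix = name[:3]` → prefix = 'OUT'
`output = len(prefix) + len(name)` → output = 9
So prefix = 'OUT'

Answer: 'OUT'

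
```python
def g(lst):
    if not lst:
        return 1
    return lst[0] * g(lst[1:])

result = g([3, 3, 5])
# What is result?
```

Product over [3, 3, 5] = 3 * 3 * 5 = 45

Answer: 45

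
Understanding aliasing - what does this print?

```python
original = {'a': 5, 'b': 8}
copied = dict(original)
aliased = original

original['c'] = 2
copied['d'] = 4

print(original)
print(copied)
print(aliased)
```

Key concept: dict() creates copy, assignment creates alias.
Step by step:
`original = {'a': 5, 'b': 8}` → original = {'a': 5, 'b': 8}
`copied = dict(original)` → copied = {'a': 5, 'b': 8}
`aliased = original` → aliased = {'a': 5, 'b': 8} (same object as original)
`original['c'] = 2` → original = {'a': 5, 'b': 8, 'c': 2} (same object as aliased); aliased = {'a': 5, 'b': 8, 'c': 2} (same object as original)
`copied['d'] = 4` → copied = {'a': 5, 'b': 8, 'd': 4}
`print(original)` → prints {'a': 5, 'b': 8, 'c': 2}
`print(copied)` → prints {'a': 5, 'b': 8, 'd': 4}
`print(aliased)` → prints {'a': 5, 'b': 8, 'c': 2}

Answer:
{'a': 5, 'b': 8, 'c': 2}
{'a': 5, 'b': 8, 'd': 4}
{'a': 5, 'b': 8, 'c': 2}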